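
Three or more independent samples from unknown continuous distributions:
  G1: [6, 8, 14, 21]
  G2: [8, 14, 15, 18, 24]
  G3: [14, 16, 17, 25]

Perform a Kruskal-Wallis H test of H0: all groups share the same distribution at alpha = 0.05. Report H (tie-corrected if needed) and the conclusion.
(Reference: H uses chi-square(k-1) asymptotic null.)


Step 1: Combine all N = 13 observations and assign midranks.
sorted (value, group, rank): (6,G1,1), (8,G1,2.5), (8,G2,2.5), (14,G1,5), (14,G2,5), (14,G3,5), (15,G2,7), (16,G3,8), (17,G3,9), (18,G2,10), (21,G1,11), (24,G2,12), (25,G3,13)
Step 2: Sum ranks within each group.
R_1 = 19.5 (n_1 = 4)
R_2 = 36.5 (n_2 = 5)
R_3 = 35 (n_3 = 4)
Step 3: H = 12/(N(N+1)) * sum(R_i^2/n_i) - 3(N+1)
     = 12/(13*14) * (19.5^2/4 + 36.5^2/5 + 35^2/4) - 3*14
     = 0.065934 * 667.763 - 42
     = 2.028297.
Step 4: Ties present; correction factor C = 1 - 30/(13^3 - 13) = 0.986264. Corrected H = 2.028297 / 0.986264 = 2.056546.
Step 5: Under H0, H ~ chi^2(2); p-value = 0.357624.
Step 6: alpha = 0.05. fail to reject H0.

H = 2.0565, df = 2, p = 0.357624, fail to reject H0.


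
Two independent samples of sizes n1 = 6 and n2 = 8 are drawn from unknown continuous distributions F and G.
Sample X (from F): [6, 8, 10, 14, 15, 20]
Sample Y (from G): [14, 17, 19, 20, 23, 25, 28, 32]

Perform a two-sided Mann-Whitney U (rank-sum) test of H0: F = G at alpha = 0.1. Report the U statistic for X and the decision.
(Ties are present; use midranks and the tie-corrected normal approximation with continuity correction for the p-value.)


Step 1: Combine and sort all 14 observations; assign midranks.
sorted (value, group): (6,X), (8,X), (10,X), (14,X), (14,Y), (15,X), (17,Y), (19,Y), (20,X), (20,Y), (23,Y), (25,Y), (28,Y), (32,Y)
ranks: 6->1, 8->2, 10->3, 14->4.5, 14->4.5, 15->6, 17->7, 19->8, 20->9.5, 20->9.5, 23->11, 25->12, 28->13, 32->14
Step 2: Rank sum for X: R1 = 1 + 2 + 3 + 4.5 + 6 + 9.5 = 26.
Step 3: U_X = R1 - n1(n1+1)/2 = 26 - 6*7/2 = 26 - 21 = 5.
       U_Y = n1*n2 - U_X = 48 - 5 = 43.
Step 4: Ties are present, so use the tie-corrected normal approximation (with continuity correction) for the p-value.
Step 5: p-value = 0.016684; compare to alpha = 0.1. reject H0.

U_X = 5, p = 0.016684, reject H0 at alpha = 0.1.


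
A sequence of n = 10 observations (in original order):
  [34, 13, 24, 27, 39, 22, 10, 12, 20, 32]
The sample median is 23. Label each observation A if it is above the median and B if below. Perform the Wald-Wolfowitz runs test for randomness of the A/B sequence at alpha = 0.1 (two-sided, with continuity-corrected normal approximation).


Step 1: Compute median = 23; label A = above, B = below.
Labels in order: ABAAABBBBA  (n_A = 5, n_B = 5)
Step 2: Count runs R = 5.
Step 3: Under H0 (random ordering), E[R] = 2*n_A*n_B/(n_A+n_B) + 1 = 2*5*5/10 + 1 = 6.0000.
        Var[R] = 2*n_A*n_B*(2*n_A*n_B - n_A - n_B) / ((n_A+n_B)^2 * (n_A+n_B-1)) = 2000/900 = 2.2222.
        SD[R] = 1.4907.
Step 4: Continuity-corrected z = (R + 0.5 - E[R]) / SD[R] = (5 + 0.5 - 6.0000) / 1.4907 = -0.3354.
Step 5: Two-sided p-value via normal approximation = 2*(1 - Phi(|z|)) = 0.737316.
Step 6: alpha = 0.1. fail to reject H0.

R = 5, z = -0.3354, p = 0.737316, fail to reject H0.


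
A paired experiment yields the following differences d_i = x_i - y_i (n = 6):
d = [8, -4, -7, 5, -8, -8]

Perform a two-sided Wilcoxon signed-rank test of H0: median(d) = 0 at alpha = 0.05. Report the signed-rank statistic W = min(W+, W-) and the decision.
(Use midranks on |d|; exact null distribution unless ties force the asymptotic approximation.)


Step 1: Drop any zero differences (none here) and take |d_i|.
|d| = [8, 4, 7, 5, 8, 8]
Step 2: Midrank |d_i| (ties get averaged ranks).
ranks: |8|->5, |4|->1, |7|->3, |5|->2, |8|->5, |8|->5
Step 3: Attach original signs; sum ranks with positive sign and with negative sign.
W+ = 5 + 2 = 7
W- = 1 + 3 + 5 + 5 = 14
(Check: W+ + W- = 21 should equal n(n+1)/2 = 21.)
Step 4: Test statistic W = min(W+, W-) = 7.
Step 5: Ties in |d|, so use the tie-corrected normal approximation.
        E[W] = n(n+1)/4 = 6*7/4 = 10.5.
        Tie groups: |d|=8 (t=3); sum(t^3 - t) = 24.
        Var[W] = n(n+1)(2n+1)/24 - sum(t^3-t)/48 = 546/24 - 24/48 = 22.25.
        z = (W - E[W]) / sqrt(Var[W]) = (7 - 10.5) / 4.7170 = -0.7420.
        Two-sided p = 2*Phi(z) = 0.458088.
Step 6: alpha = 0.05. fail to reject H0.

W+ = 7, W- = 14, W = min = 7, p = 0.458088, fail to reject H0.


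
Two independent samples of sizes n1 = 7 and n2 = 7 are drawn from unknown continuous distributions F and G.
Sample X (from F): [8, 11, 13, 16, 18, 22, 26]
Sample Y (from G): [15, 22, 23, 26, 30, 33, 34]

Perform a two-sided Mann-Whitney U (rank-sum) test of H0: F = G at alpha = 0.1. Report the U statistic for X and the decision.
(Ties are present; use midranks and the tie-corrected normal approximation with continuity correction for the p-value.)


Step 1: Combine and sort all 14 observations; assign midranks.
sorted (value, group): (8,X), (11,X), (13,X), (15,Y), (16,X), (18,X), (22,X), (22,Y), (23,Y), (26,X), (26,Y), (30,Y), (33,Y), (34,Y)
ranks: 8->1, 11->2, 13->3, 15->4, 16->5, 18->6, 22->7.5, 22->7.5, 23->9, 26->10.5, 26->10.5, 30->12, 33->13, 34->14
Step 2: Rank sum for X: R1 = 1 + 2 + 3 + 5 + 6 + 7.5 + 10.5 = 35.
Step 3: U_X = R1 - n1(n1+1)/2 = 35 - 7*8/2 = 35 - 28 = 7.
       U_Y = n1*n2 - U_X = 49 - 7 = 42.
Step 4: Ties are present, so use the tie-corrected normal approximation (with continuity correction) for the p-value.
Step 5: p-value = 0.029483; compare to alpha = 0.1. reject H0.

U_X = 7, p = 0.029483, reject H0 at alpha = 0.1.


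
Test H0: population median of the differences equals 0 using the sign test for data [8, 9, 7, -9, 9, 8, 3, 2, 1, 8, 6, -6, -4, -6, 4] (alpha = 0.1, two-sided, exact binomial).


Step 1: Discard zero differences. Original n = 15; n_eff = number of nonzero differences = 15.
Nonzero differences (with sign): +8, +9, +7, -9, +9, +8, +3, +2, +1, +8, +6, -6, -4, -6, +4
Step 2: Count signs: positive = 11, negative = 4.
Step 3: Under H0: P(positive) = 0.5, so the number of positives S ~ Bin(15, 0.5).
Step 4: Two-sided exact p-value = sum of Bin(15,0.5) probabilities at or below the observed probability = 0.118469.
Step 5: alpha = 0.1. fail to reject H0.

n_eff = 15, pos = 11, neg = 4, p = 0.118469, fail to reject H0.


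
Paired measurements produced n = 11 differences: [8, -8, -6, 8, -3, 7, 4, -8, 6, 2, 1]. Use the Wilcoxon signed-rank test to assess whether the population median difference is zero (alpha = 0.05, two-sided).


Step 1: Drop any zero differences (none here) and take |d_i|.
|d| = [8, 8, 6, 8, 3, 7, 4, 8, 6, 2, 1]
Step 2: Midrank |d_i| (ties get averaged ranks).
ranks: |8|->9.5, |8|->9.5, |6|->5.5, |8|->9.5, |3|->3, |7|->7, |4|->4, |8|->9.5, |6|->5.5, |2|->2, |1|->1
Step 3: Attach original signs; sum ranks with positive sign and with negative sign.
W+ = 9.5 + 9.5 + 7 + 4 + 5.5 + 2 + 1 = 38.5
W- = 9.5 + 5.5 + 3 + 9.5 = 27.5
(Check: W+ + W- = 66 should equal n(n+1)/2 = 66.)
Step 4: Test statistic W = min(W+, W-) = 27.5.
Step 5: Ties in |d|, so use the tie-corrected normal approximation.
        E[W] = n(n+1)/4 = 11*12/4 = 33.
        Tie groups: |d|=6 (t=2), |d|=8 (t=4); sum(t^3 - t) = 66.
        Var[W] = n(n+1)(2n+1)/24 - sum(t^3-t)/48 = 3036/24 - 66/48 = 125.125.
        z = (W - E[W]) / sqrt(Var[W]) = (27.5 - 33) / 11.1859 = -0.4917.
        Two-sided p = 2*Phi(z) = 0.622939.
Step 6: alpha = 0.05. fail to reject H0.

W+ = 38.5, W- = 27.5, W = min = 27.5, p = 0.622939, fail to reject H0.


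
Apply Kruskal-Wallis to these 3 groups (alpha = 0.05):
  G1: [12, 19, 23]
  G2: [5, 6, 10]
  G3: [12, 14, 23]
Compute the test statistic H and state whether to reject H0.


Step 1: Combine all N = 9 observations and assign midranks.
sorted (value, group, rank): (5,G2,1), (6,G2,2), (10,G2,3), (12,G1,4.5), (12,G3,4.5), (14,G3,6), (19,G1,7), (23,G1,8.5), (23,G3,8.5)
Step 2: Sum ranks within each group.
R_1 = 20 (n_1 = 3)
R_2 = 6 (n_2 = 3)
R_3 = 19 (n_3 = 3)
Step 3: H = 12/(N(N+1)) * sum(R_i^2/n_i) - 3(N+1)
     = 12/(9*10) * (20^2/3 + 6^2/3 + 19^2/3) - 3*10
     = 0.133333 * 265.667 - 30
     = 5.422222.
Step 4: Ties present; correction factor C = 1 - 12/(9^3 - 9) = 0.983333. Corrected H = 5.422222 / 0.983333 = 5.514124.
Step 5: Under H0, H ~ chi^2(2); p-value = 0.063478.
Step 6: alpha = 0.05. fail to reject H0.

H = 5.5141, df = 2, p = 0.063478, fail to reject H0.


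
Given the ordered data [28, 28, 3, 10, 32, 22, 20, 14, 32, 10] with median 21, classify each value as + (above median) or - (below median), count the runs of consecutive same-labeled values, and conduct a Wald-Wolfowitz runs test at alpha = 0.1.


Step 1: Compute median = 21; label A = above, B = below.
Labels in order: AABBAABBAB  (n_A = 5, n_B = 5)
Step 2: Count runs R = 6.
Step 3: Under H0 (random ordering), E[R] = 2*n_A*n_B/(n_A+n_B) + 1 = 2*5*5/10 + 1 = 6.0000.
        Var[R] = 2*n_A*n_B*(2*n_A*n_B - n_A - n_B) / ((n_A+n_B)^2 * (n_A+n_B-1)) = 2000/900 = 2.2222.
        SD[R] = 1.4907.
Step 4: R = E[R], so z = 0 with no continuity correction.
Step 5: Two-sided p-value via normal approximation = 2*(1 - Phi(|z|)) = 1.000000.
Step 6: alpha = 0.1. fail to reject H0.

R = 6, z = 0.0000, p = 1.000000, fail to reject H0.


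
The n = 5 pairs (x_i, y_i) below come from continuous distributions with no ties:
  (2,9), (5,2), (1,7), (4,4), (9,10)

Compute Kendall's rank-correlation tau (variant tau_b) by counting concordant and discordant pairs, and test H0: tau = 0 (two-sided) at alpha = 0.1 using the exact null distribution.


Step 1: Enumerate the 10 unordered pairs (i,j) with i<j and classify each by sign(x_j-x_i) * sign(y_j-y_i).
  (1,2):dx=+3,dy=-7->D; (1,3):dx=-1,dy=-2->C; (1,4):dx=+2,dy=-5->D; (1,5):dx=+7,dy=+1->C
  (2,3):dx=-4,dy=+5->D; (2,4):dx=-1,dy=+2->D; (2,5):dx=+4,dy=+8->C; (3,4):dx=+3,dy=-3->D
  (3,5):dx=+8,dy=+3->C; (4,5):dx=+5,dy=+6->C
Step 2: C = 5, D = 5, total pairs = 10.
Step 3: tau = (C - D)/(n(n-1)/2) = (5 - 5)/10 = 0.000000.
Step 4: Exact two-sided p-value (enumerate n! = 120 permutations of y under H0): p = 1.000000.
Step 5: alpha = 0.1. fail to reject H0.

tau_b = 0.0000 (C=5, D=5), p = 1.000000, fail to reject H0.


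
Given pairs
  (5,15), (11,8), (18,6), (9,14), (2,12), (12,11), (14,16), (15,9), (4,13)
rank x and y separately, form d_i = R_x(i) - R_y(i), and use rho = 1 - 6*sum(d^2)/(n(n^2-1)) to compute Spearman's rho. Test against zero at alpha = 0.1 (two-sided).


Step 1: Rank x and y separately (midranks; no ties here).
rank(x): 5->3, 11->5, 18->9, 9->4, 2->1, 12->6, 14->7, 15->8, 4->2
rank(y): 15->8, 8->2, 6->1, 14->7, 12->5, 11->4, 16->9, 9->3, 13->6
Step 2: d_i = R_x(i) - R_y(i); compute d_i^2.
  (3-8)^2=25, (5-2)^2=9, (9-1)^2=64, (4-7)^2=9, (1-5)^2=16, (6-4)^2=4, (7-9)^2=4, (8-3)^2=25, (2-6)^2=16
sum(d^2) = 172.
Step 3: rho = 1 - 6*172 / (9*(9^2 - 1)) = 1 - 1032/720 = -0.433333.
Step 4: Under H0, t = rho * sqrt((n-2)/(1-rho^2)) = -1.2721 ~ t(7).
Step 5: Two-sided p-value from the t-distribution with 7 df = 0.243952.
Step 6: alpha = 0.1. fail to reject H0.

rho = -0.4333, p = 0.243952, fail to reject H0 at alpha = 0.1.


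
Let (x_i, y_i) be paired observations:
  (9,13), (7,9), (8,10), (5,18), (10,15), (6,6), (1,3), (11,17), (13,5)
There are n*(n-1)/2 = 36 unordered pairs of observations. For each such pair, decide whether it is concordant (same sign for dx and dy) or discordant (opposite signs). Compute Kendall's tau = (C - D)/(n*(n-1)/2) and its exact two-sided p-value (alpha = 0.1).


Step 1: Enumerate the 36 unordered pairs (i,j) with i<j and classify each by sign(x_j-x_i) * sign(y_j-y_i).
  (1,2):dx=-2,dy=-4->C; (1,3):dx=-1,dy=-3->C; (1,4):dx=-4,dy=+5->D; (1,5):dx=+1,dy=+2->C
  (1,6):dx=-3,dy=-7->C; (1,7):dx=-8,dy=-10->C; (1,8):dx=+2,dy=+4->C; (1,9):dx=+4,dy=-8->D
  (2,3):dx=+1,dy=+1->C; (2,4):dx=-2,dy=+9->D; (2,5):dx=+3,dy=+6->C; (2,6):dx=-1,dy=-3->C
  (2,7):dx=-6,dy=-6->C; (2,8):dx=+4,dy=+8->C; (2,9):dx=+6,dy=-4->D; (3,4):dx=-3,dy=+8->D
  (3,5):dx=+2,dy=+5->C; (3,6):dx=-2,dy=-4->C; (3,7):dx=-7,dy=-7->C; (3,8):dx=+3,dy=+7->C
  (3,9):dx=+5,dy=-5->D; (4,5):dx=+5,dy=-3->D; (4,6):dx=+1,dy=-12->D; (4,7):dx=-4,dy=-15->C
  (4,8):dx=+6,dy=-1->D; (4,9):dx=+8,dy=-13->D; (5,6):dx=-4,dy=-9->C; (5,7):dx=-9,dy=-12->C
  (5,8):dx=+1,dy=+2->C; (5,9):dx=+3,dy=-10->D; (6,7):dx=-5,dy=-3->C; (6,8):dx=+5,dy=+11->C
  (6,9):dx=+7,dy=-1->D; (7,8):dx=+10,dy=+14->C; (7,9):dx=+12,dy=+2->C; (8,9):dx=+2,dy=-12->D
Step 2: C = 23, D = 13, total pairs = 36.
Step 3: tau = (C - D)/(n(n-1)/2) = (23 - 13)/36 = 0.277778.
Step 4: Exact two-sided p-value (enumerate n! = 362880 permutations of y under H0): p = 0.358488.
Step 5: alpha = 0.1. fail to reject H0.

tau_b = 0.2778 (C=23, D=13), p = 0.358488, fail to reject H0.


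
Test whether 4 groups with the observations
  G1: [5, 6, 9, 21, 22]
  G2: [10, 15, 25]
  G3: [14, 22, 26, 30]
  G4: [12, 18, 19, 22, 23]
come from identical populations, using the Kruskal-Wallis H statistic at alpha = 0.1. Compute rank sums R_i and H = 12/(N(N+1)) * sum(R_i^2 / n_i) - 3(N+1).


Step 1: Combine all N = 17 observations and assign midranks.
sorted (value, group, rank): (5,G1,1), (6,G1,2), (9,G1,3), (10,G2,4), (12,G4,5), (14,G3,6), (15,G2,7), (18,G4,8), (19,G4,9), (21,G1,10), (22,G1,12), (22,G3,12), (22,G4,12), (23,G4,14), (25,G2,15), (26,G3,16), (30,G3,17)
Step 2: Sum ranks within each group.
R_1 = 28 (n_1 = 5)
R_2 = 26 (n_2 = 3)
R_3 = 51 (n_3 = 4)
R_4 = 48 (n_4 = 5)
Step 3: H = 12/(N(N+1)) * sum(R_i^2/n_i) - 3(N+1)
     = 12/(17*18) * (28^2/5 + 26^2/3 + 51^2/4 + 48^2/5) - 3*18
     = 0.039216 * 1493.18 - 54
     = 4.556209.
Step 4: Ties present; correction factor C = 1 - 24/(17^3 - 17) = 0.995098. Corrected H = 4.556209 / 0.995098 = 4.578654.
Step 5: Under H0, H ~ chi^2(3); p-value = 0.205381.
Step 6: alpha = 0.1. fail to reject H0.

H = 4.5787, df = 3, p = 0.205381, fail to reject H0.


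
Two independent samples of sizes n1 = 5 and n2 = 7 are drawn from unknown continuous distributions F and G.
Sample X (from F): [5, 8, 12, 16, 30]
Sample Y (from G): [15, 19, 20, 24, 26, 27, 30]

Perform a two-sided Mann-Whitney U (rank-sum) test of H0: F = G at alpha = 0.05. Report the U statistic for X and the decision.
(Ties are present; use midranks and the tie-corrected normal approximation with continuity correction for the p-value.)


Step 1: Combine and sort all 12 observations; assign midranks.
sorted (value, group): (5,X), (8,X), (12,X), (15,Y), (16,X), (19,Y), (20,Y), (24,Y), (26,Y), (27,Y), (30,X), (30,Y)
ranks: 5->1, 8->2, 12->3, 15->4, 16->5, 19->6, 20->7, 24->8, 26->9, 27->10, 30->11.5, 30->11.5
Step 2: Rank sum for X: R1 = 1 + 2 + 3 + 5 + 11.5 = 22.5.
Step 3: U_X = R1 - n1(n1+1)/2 = 22.5 - 5*6/2 = 22.5 - 15 = 7.5.
       U_Y = n1*n2 - U_X = 35 - 7.5 = 27.5.
Step 4: Ties are present, so use the tie-corrected normal approximation (with continuity correction) for the p-value.
Step 5: p-value = 0.122225; compare to alpha = 0.05. fail to reject H0.

U_X = 7.5, p = 0.122225, fail to reject H0 at alpha = 0.05.


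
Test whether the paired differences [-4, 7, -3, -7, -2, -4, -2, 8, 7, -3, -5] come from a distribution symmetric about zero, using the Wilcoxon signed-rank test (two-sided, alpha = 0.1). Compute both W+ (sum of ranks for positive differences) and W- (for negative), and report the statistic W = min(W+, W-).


Step 1: Drop any zero differences (none here) and take |d_i|.
|d| = [4, 7, 3, 7, 2, 4, 2, 8, 7, 3, 5]
Step 2: Midrank |d_i| (ties get averaged ranks).
ranks: |4|->5.5, |7|->9, |3|->3.5, |7|->9, |2|->1.5, |4|->5.5, |2|->1.5, |8|->11, |7|->9, |3|->3.5, |5|->7
Step 3: Attach original signs; sum ranks with positive sign and with negative sign.
W+ = 9 + 11 + 9 = 29
W- = 5.5 + 3.5 + 9 + 1.5 + 5.5 + 1.5 + 3.5 + 7 = 37
(Check: W+ + W- = 66 should equal n(n+1)/2 = 66.)
Step 4: Test statistic W = min(W+, W-) = 29.
Step 5: Ties in |d|, so use the tie-corrected normal approximation.
        E[W] = n(n+1)/4 = 11*12/4 = 33.
        Tie groups: |d|=2 (t=2), |d|=3 (t=2), |d|=4 (t=2), |d|=7 (t=3); sum(t^3 - t) = 42.
        Var[W] = n(n+1)(2n+1)/24 - sum(t^3-t)/48 = 3036/24 - 42/48 = 125.625.
        z = (W - E[W]) / sqrt(Var[W]) = (29 - 33) / 11.2083 = -0.3569.
        Two-sided p = 2*Phi(z) = 0.721182.
Step 6: alpha = 0.1. fail to reject H0.

W+ = 29, W- = 37, W = min = 29, p = 0.721182, fail to reject H0.


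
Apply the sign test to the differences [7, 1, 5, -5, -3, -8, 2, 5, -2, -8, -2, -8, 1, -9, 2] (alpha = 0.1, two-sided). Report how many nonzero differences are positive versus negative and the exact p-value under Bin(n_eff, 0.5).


Step 1: Discard zero differences. Original n = 15; n_eff = number of nonzero differences = 15.
Nonzero differences (with sign): +7, +1, +5, -5, -3, -8, +2, +5, -2, -8, -2, -8, +1, -9, +2
Step 2: Count signs: positive = 7, negative = 8.
Step 3: Under H0: P(positive) = 0.5, so the number of positives S ~ Bin(15, 0.5).
Step 4: Two-sided exact p-value = sum of Bin(15,0.5) probabilities at or below the observed probability = 1.000000.
Step 5: alpha = 0.1. fail to reject H0.

n_eff = 15, pos = 7, neg = 8, p = 1.000000, fail to reject H0.


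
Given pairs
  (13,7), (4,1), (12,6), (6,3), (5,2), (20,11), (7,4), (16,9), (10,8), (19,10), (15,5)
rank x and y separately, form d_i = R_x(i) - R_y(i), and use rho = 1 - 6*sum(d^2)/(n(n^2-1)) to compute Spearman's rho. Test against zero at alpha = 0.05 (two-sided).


Step 1: Rank x and y separately (midranks; no ties here).
rank(x): 13->7, 4->1, 12->6, 6->3, 5->2, 20->11, 7->4, 16->9, 10->5, 19->10, 15->8
rank(y): 7->7, 1->1, 6->6, 3->3, 2->2, 11->11, 4->4, 9->9, 8->8, 10->10, 5->5
Step 2: d_i = R_x(i) - R_y(i); compute d_i^2.
  (7-7)^2=0, (1-1)^2=0, (6-6)^2=0, (3-3)^2=0, (2-2)^2=0, (11-11)^2=0, (4-4)^2=0, (9-9)^2=0, (5-8)^2=9, (10-10)^2=0, (8-5)^2=9
sum(d^2) = 18.
Step 3: rho = 1 - 6*18 / (11*(11^2 - 1)) = 1 - 108/1320 = 0.918182.
Step 4: Under H0, t = rho * sqrt((n-2)/(1-rho^2)) = 6.9531 ~ t(9).
Step 5: Two-sided p-value from the t-distribution with 9 df = 0.000067.
Step 6: alpha = 0.05. reject H0.

rho = 0.9182, p = 0.000067, reject H0 at alpha = 0.05.


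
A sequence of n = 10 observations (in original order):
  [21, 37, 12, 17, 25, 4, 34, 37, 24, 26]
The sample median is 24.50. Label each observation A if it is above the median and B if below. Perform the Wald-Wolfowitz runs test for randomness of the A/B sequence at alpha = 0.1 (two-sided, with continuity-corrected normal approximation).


Step 1: Compute median = 24.50; label A = above, B = below.
Labels in order: BABBABAABA  (n_A = 5, n_B = 5)
Step 2: Count runs R = 8.
Step 3: Under H0 (random ordering), E[R] = 2*n_A*n_B/(n_A+n_B) + 1 = 2*5*5/10 + 1 = 6.0000.
        Var[R] = 2*n_A*n_B*(2*n_A*n_B - n_A - n_B) / ((n_A+n_B)^2 * (n_A+n_B-1)) = 2000/900 = 2.2222.
        SD[R] = 1.4907.
Step 4: Continuity-corrected z = (R - 0.5 - E[R]) / SD[R] = (8 - 0.5 - 6.0000) / 1.4907 = 1.0062.
Step 5: Two-sided p-value via normal approximation = 2*(1 - Phi(|z|)) = 0.314305.
Step 6: alpha = 0.1. fail to reject H0.

R = 8, z = 1.0062, p = 0.314305, fail to reject H0.


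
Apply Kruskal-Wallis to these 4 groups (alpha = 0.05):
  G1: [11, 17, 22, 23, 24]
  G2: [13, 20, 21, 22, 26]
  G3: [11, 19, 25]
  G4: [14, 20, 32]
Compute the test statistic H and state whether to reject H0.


Step 1: Combine all N = 16 observations and assign midranks.
sorted (value, group, rank): (11,G1,1.5), (11,G3,1.5), (13,G2,3), (14,G4,4), (17,G1,5), (19,G3,6), (20,G2,7.5), (20,G4,7.5), (21,G2,9), (22,G1,10.5), (22,G2,10.5), (23,G1,12), (24,G1,13), (25,G3,14), (26,G2,15), (32,G4,16)
Step 2: Sum ranks within each group.
R_1 = 42 (n_1 = 5)
R_2 = 45 (n_2 = 5)
R_3 = 21.5 (n_3 = 3)
R_4 = 27.5 (n_4 = 3)
Step 3: H = 12/(N(N+1)) * sum(R_i^2/n_i) - 3(N+1)
     = 12/(16*17) * (42^2/5 + 45^2/5 + 21.5^2/3 + 27.5^2/3) - 3*17
     = 0.044118 * 1163.97 - 51
     = 0.351471.
Step 4: Ties present; correction factor C = 1 - 18/(16^3 - 16) = 0.995588. Corrected H = 0.351471 / 0.995588 = 0.353028.
Step 5: Under H0, H ~ chi^2(3); p-value = 0.949765.
Step 6: alpha = 0.05. fail to reject H0.

H = 0.3530, df = 3, p = 0.949765, fail to reject H0.


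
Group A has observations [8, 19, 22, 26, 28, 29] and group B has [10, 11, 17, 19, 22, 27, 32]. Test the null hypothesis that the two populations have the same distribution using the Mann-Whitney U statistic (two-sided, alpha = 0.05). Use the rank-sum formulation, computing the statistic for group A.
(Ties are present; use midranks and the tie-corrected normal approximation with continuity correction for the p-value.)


Step 1: Combine and sort all 13 observations; assign midranks.
sorted (value, group): (8,X), (10,Y), (11,Y), (17,Y), (19,X), (19,Y), (22,X), (22,Y), (26,X), (27,Y), (28,X), (29,X), (32,Y)
ranks: 8->1, 10->2, 11->3, 17->4, 19->5.5, 19->5.5, 22->7.5, 22->7.5, 26->9, 27->10, 28->11, 29->12, 32->13
Step 2: Rank sum for X: R1 = 1 + 5.5 + 7.5 + 9 + 11 + 12 = 46.
Step 3: U_X = R1 - n1(n1+1)/2 = 46 - 6*7/2 = 46 - 21 = 25.
       U_Y = n1*n2 - U_X = 42 - 25 = 17.
Step 4: Ties are present, so use the tie-corrected normal approximation (with continuity correction) for the p-value.
Step 5: p-value = 0.616104; compare to alpha = 0.05. fail to reject H0.

U_X = 25, p = 0.616104, fail to reject H0 at alpha = 0.05.


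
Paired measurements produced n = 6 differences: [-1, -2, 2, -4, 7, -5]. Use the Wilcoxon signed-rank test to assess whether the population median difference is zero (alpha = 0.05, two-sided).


Step 1: Drop any zero differences (none here) and take |d_i|.
|d| = [1, 2, 2, 4, 7, 5]
Step 2: Midrank |d_i| (ties get averaged ranks).
ranks: |1|->1, |2|->2.5, |2|->2.5, |4|->4, |7|->6, |5|->5
Step 3: Attach original signs; sum ranks with positive sign and with negative sign.
W+ = 2.5 + 6 = 8.5
W- = 1 + 2.5 + 4 + 5 = 12.5
(Check: W+ + W- = 21 should equal n(n+1)/2 = 21.)
Step 4: Test statistic W = min(W+, W-) = 8.5.
Step 5: Ties in |d|, so use the tie-corrected normal approximation.
        E[W] = n(n+1)/4 = 6*7/4 = 10.5.
        Tie groups: |d|=2 (t=2); sum(t^3 - t) = 6.
        Var[W] = n(n+1)(2n+1)/24 - sum(t^3-t)/48 = 546/24 - 6/48 = 22.625.
        z = (W - E[W]) / sqrt(Var[W]) = (8.5 - 10.5) / 4.7566 = -0.4205.
        Two-sided p = 2*Phi(z) = 0.674142.
Step 6: alpha = 0.05. fail to reject H0.

W+ = 8.5, W- = 12.5, W = min = 8.5, p = 0.674142, fail to reject H0.


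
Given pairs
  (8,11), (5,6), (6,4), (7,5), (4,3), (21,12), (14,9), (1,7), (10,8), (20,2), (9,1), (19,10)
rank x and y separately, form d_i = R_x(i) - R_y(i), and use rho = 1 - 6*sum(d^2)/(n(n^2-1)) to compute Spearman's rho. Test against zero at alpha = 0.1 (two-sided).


Step 1: Rank x and y separately (midranks; no ties here).
rank(x): 8->6, 5->3, 6->4, 7->5, 4->2, 21->12, 14->9, 1->1, 10->8, 20->11, 9->7, 19->10
rank(y): 11->11, 6->6, 4->4, 5->5, 3->3, 12->12, 9->9, 7->7, 8->8, 2->2, 1->1, 10->10
Step 2: d_i = R_x(i) - R_y(i); compute d_i^2.
  (6-11)^2=25, (3-6)^2=9, (4-4)^2=0, (5-5)^2=0, (2-3)^2=1, (12-12)^2=0, (9-9)^2=0, (1-7)^2=36, (8-8)^2=0, (11-2)^2=81, (7-1)^2=36, (10-10)^2=0
sum(d^2) = 188.
Step 3: rho = 1 - 6*188 / (12*(12^2 - 1)) = 1 - 1128/1716 = 0.342657.
Step 4: Under H0, t = rho * sqrt((n-2)/(1-rho^2)) = 1.1534 ~ t(10).
Step 5: Two-sided p-value from the t-distribution with 10 df = 0.275567.
Step 6: alpha = 0.1. fail to reject H0.

rho = 0.3427, p = 0.275567, fail to reject H0 at alpha = 0.1.


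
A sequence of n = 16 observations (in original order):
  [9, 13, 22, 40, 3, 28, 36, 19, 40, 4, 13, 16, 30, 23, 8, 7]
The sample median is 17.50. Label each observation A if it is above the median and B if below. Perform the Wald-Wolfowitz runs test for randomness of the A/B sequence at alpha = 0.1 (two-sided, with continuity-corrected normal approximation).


Step 1: Compute median = 17.50; label A = above, B = below.
Labels in order: BBAABAAAABBBAABB  (n_A = 8, n_B = 8)
Step 2: Count runs R = 7.
Step 3: Under H0 (random ordering), E[R] = 2*n_A*n_B/(n_A+n_B) + 1 = 2*8*8/16 + 1 = 9.0000.
        Var[R] = 2*n_A*n_B*(2*n_A*n_B - n_A - n_B) / ((n_A+n_B)^2 * (n_A+n_B-1)) = 14336/3840 = 3.7333.
        SD[R] = 1.9322.
Step 4: Continuity-corrected z = (R + 0.5 - E[R]) / SD[R] = (7 + 0.5 - 9.0000) / 1.9322 = -0.7763.
Step 5: Two-sided p-value via normal approximation = 2*(1 - Phi(|z|)) = 0.437558.
Step 6: alpha = 0.1. fail to reject H0.

R = 7, z = -0.7763, p = 0.437558, fail to reject H0.


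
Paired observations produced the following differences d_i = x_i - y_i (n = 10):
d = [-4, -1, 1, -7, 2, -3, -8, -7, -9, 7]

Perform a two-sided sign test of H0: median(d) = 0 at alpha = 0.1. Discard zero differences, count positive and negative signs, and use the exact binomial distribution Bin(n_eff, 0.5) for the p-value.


Step 1: Discard zero differences. Original n = 10; n_eff = number of nonzero differences = 10.
Nonzero differences (with sign): -4, -1, +1, -7, +2, -3, -8, -7, -9, +7
Step 2: Count signs: positive = 3, negative = 7.
Step 3: Under H0: P(positive) = 0.5, so the number of positives S ~ Bin(10, 0.5).
Step 4: Two-sided exact p-value = sum of Bin(10,0.5) probabilities at or below the observed probability = 0.343750.
Step 5: alpha = 0.1. fail to reject H0.

n_eff = 10, pos = 3, neg = 7, p = 0.343750, fail to reject H0.


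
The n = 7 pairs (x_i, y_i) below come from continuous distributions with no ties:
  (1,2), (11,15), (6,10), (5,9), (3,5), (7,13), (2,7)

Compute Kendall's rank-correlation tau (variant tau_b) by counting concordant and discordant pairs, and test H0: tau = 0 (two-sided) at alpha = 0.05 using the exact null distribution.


Step 1: Enumerate the 21 unordered pairs (i,j) with i<j and classify each by sign(x_j-x_i) * sign(y_j-y_i).
  (1,2):dx=+10,dy=+13->C; (1,3):dx=+5,dy=+8->C; (1,4):dx=+4,dy=+7->C; (1,5):dx=+2,dy=+3->C
  (1,6):dx=+6,dy=+11->C; (1,7):dx=+1,dy=+5->C; (2,3):dx=-5,dy=-5->C; (2,4):dx=-6,dy=-6->C
  (2,5):dx=-8,dy=-10->C; (2,6):dx=-4,dy=-2->C; (2,7):dx=-9,dy=-8->C; (3,4):dx=-1,dy=-1->C
  (3,5):dx=-3,dy=-5->C; (3,6):dx=+1,dy=+3->C; (3,7):dx=-4,dy=-3->C; (4,5):dx=-2,dy=-4->C
  (4,6):dx=+2,dy=+4->C; (4,7):dx=-3,dy=-2->C; (5,6):dx=+4,dy=+8->C; (5,7):dx=-1,dy=+2->D
  (6,7):dx=-5,dy=-6->C
Step 2: C = 20, D = 1, total pairs = 21.
Step 3: tau = (C - D)/(n(n-1)/2) = (20 - 1)/21 = 0.904762.
Step 4: Exact two-sided p-value (enumerate n! = 5040 permutations of y under H0): p = 0.002778.
Step 5: alpha = 0.05. reject H0.

tau_b = 0.9048 (C=20, D=1), p = 0.002778, reject H0.


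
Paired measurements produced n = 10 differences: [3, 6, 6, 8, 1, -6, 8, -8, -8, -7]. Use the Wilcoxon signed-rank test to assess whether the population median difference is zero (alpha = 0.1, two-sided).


Step 1: Drop any zero differences (none here) and take |d_i|.
|d| = [3, 6, 6, 8, 1, 6, 8, 8, 8, 7]
Step 2: Midrank |d_i| (ties get averaged ranks).
ranks: |3|->2, |6|->4, |6|->4, |8|->8.5, |1|->1, |6|->4, |8|->8.5, |8|->8.5, |8|->8.5, |7|->6
Step 3: Attach original signs; sum ranks with positive sign and with negative sign.
W+ = 2 + 4 + 4 + 8.5 + 1 + 8.5 = 28
W- = 4 + 8.5 + 8.5 + 6 = 27
(Check: W+ + W- = 55 should equal n(n+1)/2 = 55.)
Step 4: Test statistic W = min(W+, W-) = 27.
Step 5: Ties in |d|, so use the tie-corrected normal approximation.
        E[W] = n(n+1)/4 = 10*11/4 = 27.5.
        Tie groups: |d|=6 (t=3), |d|=8 (t=4); sum(t^3 - t) = 84.
        Var[W] = n(n+1)(2n+1)/24 - sum(t^3-t)/48 = 2310/24 - 84/48 = 94.5.
        z = (W - E[W]) / sqrt(Var[W]) = (27 - 27.5) / 9.7211 = -0.0514.
        Two-sided p = 2*Phi(z) = 0.958979.
Step 6: alpha = 0.1. fail to reject H0.

W+ = 28, W- = 27, W = min = 27, p = 0.958979, fail to reject H0.


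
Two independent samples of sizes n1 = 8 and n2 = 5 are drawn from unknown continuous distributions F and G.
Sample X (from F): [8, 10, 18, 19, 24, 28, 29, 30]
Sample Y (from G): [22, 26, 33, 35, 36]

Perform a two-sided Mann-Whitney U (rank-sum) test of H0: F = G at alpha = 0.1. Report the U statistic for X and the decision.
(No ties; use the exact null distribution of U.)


Step 1: Combine and sort all 13 observations; assign midranks.
sorted (value, group): (8,X), (10,X), (18,X), (19,X), (22,Y), (24,X), (26,Y), (28,X), (29,X), (30,X), (33,Y), (35,Y), (36,Y)
ranks: 8->1, 10->2, 18->3, 19->4, 22->5, 24->6, 26->7, 28->8, 29->9, 30->10, 33->11, 35->12, 36->13
Step 2: Rank sum for X: R1 = 1 + 2 + 3 + 4 + 6 + 8 + 9 + 10 = 43.
Step 3: U_X = R1 - n1(n1+1)/2 = 43 - 8*9/2 = 43 - 36 = 7.
       U_Y = n1*n2 - U_X = 40 - 7 = 33.
Step 4: No ties, so the exact null distribution of U (based on enumerating the C(13,8) = 1287 equally likely rank assignments) gives the two-sided p-value.
Step 5: p-value = 0.065268; compare to alpha = 0.1. reject H0.

U_X = 7, p = 0.065268, reject H0 at alpha = 0.1.


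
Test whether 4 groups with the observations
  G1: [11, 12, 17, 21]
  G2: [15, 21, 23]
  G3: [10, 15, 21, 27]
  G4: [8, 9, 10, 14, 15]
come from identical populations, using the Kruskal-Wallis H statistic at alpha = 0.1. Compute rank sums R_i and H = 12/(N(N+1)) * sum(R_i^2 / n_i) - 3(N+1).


Step 1: Combine all N = 16 observations and assign midranks.
sorted (value, group, rank): (8,G4,1), (9,G4,2), (10,G3,3.5), (10,G4,3.5), (11,G1,5), (12,G1,6), (14,G4,7), (15,G2,9), (15,G3,9), (15,G4,9), (17,G1,11), (21,G1,13), (21,G2,13), (21,G3,13), (23,G2,15), (27,G3,16)
Step 2: Sum ranks within each group.
R_1 = 35 (n_1 = 4)
R_2 = 37 (n_2 = 3)
R_3 = 41.5 (n_3 = 4)
R_4 = 22.5 (n_4 = 5)
Step 3: H = 12/(N(N+1)) * sum(R_i^2/n_i) - 3(N+1)
     = 12/(16*17) * (35^2/4 + 37^2/3 + 41.5^2/4 + 22.5^2/5) - 3*17
     = 0.044118 * 1294.4 - 51
     = 6.105699.
Step 4: Ties present; correction factor C = 1 - 54/(16^3 - 16) = 0.986765. Corrected H = 6.105699 / 0.986765 = 6.187593.
Step 5: Under H0, H ~ chi^2(3); p-value = 0.102832.
Step 6: alpha = 0.1. fail to reject H0.

H = 6.1876, df = 3, p = 0.102832, fail to reject H0.


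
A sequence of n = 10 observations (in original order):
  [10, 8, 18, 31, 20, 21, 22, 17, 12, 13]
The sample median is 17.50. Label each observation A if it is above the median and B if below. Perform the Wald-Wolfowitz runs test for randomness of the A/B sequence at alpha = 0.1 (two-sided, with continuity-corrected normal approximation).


Step 1: Compute median = 17.50; label A = above, B = below.
Labels in order: BBAAAAABBB  (n_A = 5, n_B = 5)
Step 2: Count runs R = 3.
Step 3: Under H0 (random ordering), E[R] = 2*n_A*n_B/(n_A+n_B) + 1 = 2*5*5/10 + 1 = 6.0000.
        Var[R] = 2*n_A*n_B*(2*n_A*n_B - n_A - n_B) / ((n_A+n_B)^2 * (n_A+n_B-1)) = 2000/900 = 2.2222.
        SD[R] = 1.4907.
Step 4: Continuity-corrected z = (R + 0.5 - E[R]) / SD[R] = (3 + 0.5 - 6.0000) / 1.4907 = -1.6771.
Step 5: Two-sided p-value via normal approximation = 2*(1 - Phi(|z|)) = 0.093533.
Step 6: alpha = 0.1. reject H0.

R = 3, z = -1.6771, p = 0.093533, reject H0.


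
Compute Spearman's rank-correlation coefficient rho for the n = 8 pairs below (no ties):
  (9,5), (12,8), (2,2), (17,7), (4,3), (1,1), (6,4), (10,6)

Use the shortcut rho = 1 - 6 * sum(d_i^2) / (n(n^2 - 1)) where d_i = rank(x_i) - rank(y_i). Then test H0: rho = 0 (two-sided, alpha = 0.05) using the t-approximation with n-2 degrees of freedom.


Step 1: Rank x and y separately (midranks; no ties here).
rank(x): 9->5, 12->7, 2->2, 17->8, 4->3, 1->1, 6->4, 10->6
rank(y): 5->5, 8->8, 2->2, 7->7, 3->3, 1->1, 4->4, 6->6
Step 2: d_i = R_x(i) - R_y(i); compute d_i^2.
  (5-5)^2=0, (7-8)^2=1, (2-2)^2=0, (8-7)^2=1, (3-3)^2=0, (1-1)^2=0, (4-4)^2=0, (6-6)^2=0
sum(d^2) = 2.
Step 3: rho = 1 - 6*2 / (8*(8^2 - 1)) = 1 - 12/504 = 0.976190.
Step 4: Under H0, t = rho * sqrt((n-2)/(1-rho^2)) = 11.0235 ~ t(6).
Step 5: Two-sided p-value from the t-distribution with 6 df = 0.000033.
Step 6: alpha = 0.05. reject H0.

rho = 0.9762, p = 0.000033, reject H0 at alpha = 0.05.


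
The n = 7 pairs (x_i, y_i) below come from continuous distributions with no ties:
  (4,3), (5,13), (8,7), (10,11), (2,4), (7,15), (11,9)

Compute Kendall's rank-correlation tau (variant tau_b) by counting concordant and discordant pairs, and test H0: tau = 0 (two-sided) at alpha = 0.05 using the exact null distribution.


Step 1: Enumerate the 21 unordered pairs (i,j) with i<j and classify each by sign(x_j-x_i) * sign(y_j-y_i).
  (1,2):dx=+1,dy=+10->C; (1,3):dx=+4,dy=+4->C; (1,4):dx=+6,dy=+8->C; (1,5):dx=-2,dy=+1->D
  (1,6):dx=+3,dy=+12->C; (1,7):dx=+7,dy=+6->C; (2,3):dx=+3,dy=-6->D; (2,4):dx=+5,dy=-2->D
  (2,5):dx=-3,dy=-9->C; (2,6):dx=+2,dy=+2->C; (2,7):dx=+6,dy=-4->D; (3,4):dx=+2,dy=+4->C
  (3,5):dx=-6,dy=-3->C; (3,6):dx=-1,dy=+8->D; (3,7):dx=+3,dy=+2->C; (4,5):dx=-8,dy=-7->C
  (4,6):dx=-3,dy=+4->D; (4,7):dx=+1,dy=-2->D; (5,6):dx=+5,dy=+11->C; (5,7):dx=+9,dy=+5->C
  (6,7):dx=+4,dy=-6->D
Step 2: C = 13, D = 8, total pairs = 21.
Step 3: tau = (C - D)/(n(n-1)/2) = (13 - 8)/21 = 0.238095.
Step 4: Exact two-sided p-value (enumerate n! = 5040 permutations of y under H0): p = 0.561905.
Step 5: alpha = 0.05. fail to reject H0.

tau_b = 0.2381 (C=13, D=8), p = 0.561905, fail to reject H0.


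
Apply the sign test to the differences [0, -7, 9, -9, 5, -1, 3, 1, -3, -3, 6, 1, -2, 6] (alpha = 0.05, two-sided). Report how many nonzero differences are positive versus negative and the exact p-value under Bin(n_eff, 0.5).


Step 1: Discard zero differences. Original n = 14; n_eff = number of nonzero differences = 13.
Nonzero differences (with sign): -7, +9, -9, +5, -1, +3, +1, -3, -3, +6, +1, -2, +6
Step 2: Count signs: positive = 7, negative = 6.
Step 3: Under H0: P(positive) = 0.5, so the number of positives S ~ Bin(13, 0.5).
Step 4: Two-sided exact p-value = sum of Bin(13,0.5) probabilities at or below the observed probability = 1.000000.
Step 5: alpha = 0.05. fail to reject H0.

n_eff = 13, pos = 7, neg = 6, p = 1.000000, fail to reject H0.


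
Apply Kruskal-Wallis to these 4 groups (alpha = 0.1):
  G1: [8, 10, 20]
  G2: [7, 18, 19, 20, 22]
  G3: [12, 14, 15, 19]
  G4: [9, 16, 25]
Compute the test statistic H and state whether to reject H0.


Step 1: Combine all N = 15 observations and assign midranks.
sorted (value, group, rank): (7,G2,1), (8,G1,2), (9,G4,3), (10,G1,4), (12,G3,5), (14,G3,6), (15,G3,7), (16,G4,8), (18,G2,9), (19,G2,10.5), (19,G3,10.5), (20,G1,12.5), (20,G2,12.5), (22,G2,14), (25,G4,15)
Step 2: Sum ranks within each group.
R_1 = 18.5 (n_1 = 3)
R_2 = 47 (n_2 = 5)
R_3 = 28.5 (n_3 = 4)
R_4 = 26 (n_4 = 3)
Step 3: H = 12/(N(N+1)) * sum(R_i^2/n_i) - 3(N+1)
     = 12/(15*16) * (18.5^2/3 + 47^2/5 + 28.5^2/4 + 26^2/3) - 3*16
     = 0.050000 * 984.279 - 48
     = 1.213958.
Step 4: Ties present; correction factor C = 1 - 12/(15^3 - 15) = 0.996429. Corrected H = 1.213958 / 0.996429 = 1.218309.
Step 5: Under H0, H ~ chi^2(3); p-value = 0.748616.
Step 6: alpha = 0.1. fail to reject H0.

H = 1.2183, df = 3, p = 0.748616, fail to reject H0.


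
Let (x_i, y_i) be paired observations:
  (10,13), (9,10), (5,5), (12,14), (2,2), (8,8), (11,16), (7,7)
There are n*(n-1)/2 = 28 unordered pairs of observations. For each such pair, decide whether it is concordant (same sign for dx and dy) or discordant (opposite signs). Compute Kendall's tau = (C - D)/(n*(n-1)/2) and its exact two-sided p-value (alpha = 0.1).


Step 1: Enumerate the 28 unordered pairs (i,j) with i<j and classify each by sign(x_j-x_i) * sign(y_j-y_i).
  (1,2):dx=-1,dy=-3->C; (1,3):dx=-5,dy=-8->C; (1,4):dx=+2,dy=+1->C; (1,5):dx=-8,dy=-11->C
  (1,6):dx=-2,dy=-5->C; (1,7):dx=+1,dy=+3->C; (1,8):dx=-3,dy=-6->C; (2,3):dx=-4,dy=-5->C
  (2,4):dx=+3,dy=+4->C; (2,5):dx=-7,dy=-8->C; (2,6):dx=-1,dy=-2->C; (2,7):dx=+2,dy=+6->C
  (2,8):dx=-2,dy=-3->C; (3,4):dx=+7,dy=+9->C; (3,5):dx=-3,dy=-3->C; (3,6):dx=+3,dy=+3->C
  (3,7):dx=+6,dy=+11->C; (3,8):dx=+2,dy=+2->C; (4,5):dx=-10,dy=-12->C; (4,6):dx=-4,dy=-6->C
  (4,7):dx=-1,dy=+2->D; (4,8):dx=-5,dy=-7->C; (5,6):dx=+6,dy=+6->C; (5,7):dx=+9,dy=+14->C
  (5,8):dx=+5,dy=+5->C; (6,7):dx=+3,dy=+8->C; (6,8):dx=-1,dy=-1->C; (7,8):dx=-4,dy=-9->C
Step 2: C = 27, D = 1, total pairs = 28.
Step 3: tau = (C - D)/(n(n-1)/2) = (27 - 1)/28 = 0.928571.
Step 4: Exact two-sided p-value (enumerate n! = 40320 permutations of y under H0): p = 0.000397.
Step 5: alpha = 0.1. reject H0.

tau_b = 0.9286 (C=27, D=1), p = 0.000397, reject H0.


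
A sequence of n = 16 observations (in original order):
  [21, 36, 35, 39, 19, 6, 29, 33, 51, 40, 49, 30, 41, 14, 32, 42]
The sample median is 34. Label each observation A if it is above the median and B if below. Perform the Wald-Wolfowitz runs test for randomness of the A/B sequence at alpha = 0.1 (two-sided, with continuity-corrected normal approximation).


Step 1: Compute median = 34; label A = above, B = below.
Labels in order: BAAABBBBAAABABBA  (n_A = 8, n_B = 8)
Step 2: Count runs R = 8.
Step 3: Under H0 (random ordering), E[R] = 2*n_A*n_B/(n_A+n_B) + 1 = 2*8*8/16 + 1 = 9.0000.
        Var[R] = 2*n_A*n_B*(2*n_A*n_B - n_A - n_B) / ((n_A+n_B)^2 * (n_A+n_B-1)) = 14336/3840 = 3.7333.
        SD[R] = 1.9322.
Step 4: Continuity-corrected z = (R + 0.5 - E[R]) / SD[R] = (8 + 0.5 - 9.0000) / 1.9322 = -0.2588.
Step 5: Two-sided p-value via normal approximation = 2*(1 - Phi(|z|)) = 0.795809.
Step 6: alpha = 0.1. fail to reject H0.

R = 8, z = -0.2588, p = 0.795809, fail to reject H0.


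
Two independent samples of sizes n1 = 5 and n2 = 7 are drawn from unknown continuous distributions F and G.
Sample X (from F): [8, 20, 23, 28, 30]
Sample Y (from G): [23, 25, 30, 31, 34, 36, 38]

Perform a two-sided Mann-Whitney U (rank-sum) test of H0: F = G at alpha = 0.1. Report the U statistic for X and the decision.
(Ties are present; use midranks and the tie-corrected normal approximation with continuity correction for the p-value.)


Step 1: Combine and sort all 12 observations; assign midranks.
sorted (value, group): (8,X), (20,X), (23,X), (23,Y), (25,Y), (28,X), (30,X), (30,Y), (31,Y), (34,Y), (36,Y), (38,Y)
ranks: 8->1, 20->2, 23->3.5, 23->3.5, 25->5, 28->6, 30->7.5, 30->7.5, 31->9, 34->10, 36->11, 38->12
Step 2: Rank sum for X: R1 = 1 + 2 + 3.5 + 6 + 7.5 = 20.
Step 3: U_X = R1 - n1(n1+1)/2 = 20 - 5*6/2 = 20 - 15 = 5.
       U_Y = n1*n2 - U_X = 35 - 5 = 30.
Step 4: Ties are present, so use the tie-corrected normal approximation (with continuity correction) for the p-value.
Step 5: p-value = 0.050507; compare to alpha = 0.1. reject H0.

U_X = 5, p = 0.050507, reject H0 at alpha = 0.1.


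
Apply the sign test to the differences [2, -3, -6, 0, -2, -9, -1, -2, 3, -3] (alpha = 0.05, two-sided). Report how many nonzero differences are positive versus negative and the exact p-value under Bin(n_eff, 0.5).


Step 1: Discard zero differences. Original n = 10; n_eff = number of nonzero differences = 9.
Nonzero differences (with sign): +2, -3, -6, -2, -9, -1, -2, +3, -3
Step 2: Count signs: positive = 2, negative = 7.
Step 3: Under H0: P(positive) = 0.5, so the number of positives S ~ Bin(9, 0.5).
Step 4: Two-sided exact p-value = sum of Bin(9,0.5) probabilities at or below the observed probability = 0.179688.
Step 5: alpha = 0.05. fail to reject H0.

n_eff = 9, pos = 2, neg = 7, p = 0.179688, fail to reject H0.


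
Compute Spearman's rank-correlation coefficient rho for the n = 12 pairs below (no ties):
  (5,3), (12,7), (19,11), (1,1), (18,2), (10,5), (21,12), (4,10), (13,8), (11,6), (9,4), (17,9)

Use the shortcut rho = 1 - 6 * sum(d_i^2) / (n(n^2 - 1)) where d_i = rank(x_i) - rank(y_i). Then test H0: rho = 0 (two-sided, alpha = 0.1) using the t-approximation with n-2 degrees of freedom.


Step 1: Rank x and y separately (midranks; no ties here).
rank(x): 5->3, 12->7, 19->11, 1->1, 18->10, 10->5, 21->12, 4->2, 13->8, 11->6, 9->4, 17->9
rank(y): 3->3, 7->7, 11->11, 1->1, 2->2, 5->5, 12->12, 10->10, 8->8, 6->6, 4->4, 9->9
Step 2: d_i = R_x(i) - R_y(i); compute d_i^2.
  (3-3)^2=0, (7-7)^2=0, (11-11)^2=0, (1-1)^2=0, (10-2)^2=64, (5-5)^2=0, (12-12)^2=0, (2-10)^2=64, (8-8)^2=0, (6-6)^2=0, (4-4)^2=0, (9-9)^2=0
sum(d^2) = 128.
Step 3: rho = 1 - 6*128 / (12*(12^2 - 1)) = 1 - 768/1716 = 0.552448.
Step 4: Under H0, t = rho * sqrt((n-2)/(1-rho^2)) = 2.0959 ~ t(10).
Step 5: Two-sided p-value from the t-distribution with 10 df = 0.062511.
Step 6: alpha = 0.1. reject H0.

rho = 0.5524, p = 0.062511, reject H0 at alpha = 0.1.


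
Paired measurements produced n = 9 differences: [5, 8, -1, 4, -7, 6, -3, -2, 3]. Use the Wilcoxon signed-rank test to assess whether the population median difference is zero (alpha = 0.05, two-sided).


Step 1: Drop any zero differences (none here) and take |d_i|.
|d| = [5, 8, 1, 4, 7, 6, 3, 2, 3]
Step 2: Midrank |d_i| (ties get averaged ranks).
ranks: |5|->6, |8|->9, |1|->1, |4|->5, |7|->8, |6|->7, |3|->3.5, |2|->2, |3|->3.5
Step 3: Attach original signs; sum ranks with positive sign and with negative sign.
W+ = 6 + 9 + 5 + 7 + 3.5 = 30.5
W- = 1 + 8 + 3.5 + 2 = 14.5
(Check: W+ + W- = 45 should equal n(n+1)/2 = 45.)
Step 4: Test statistic W = min(W+, W-) = 14.5.
Step 5: Ties in |d|, so use the tie-corrected normal approximation.
        E[W] = n(n+1)/4 = 9*10/4 = 22.5.
        Tie groups: |d|=3 (t=2); sum(t^3 - t) = 6.
        Var[W] = n(n+1)(2n+1)/24 - sum(t^3-t)/48 = 1710/24 - 6/48 = 71.125.
        z = (W - E[W]) / sqrt(Var[W]) = (14.5 - 22.5) / 8.4336 = -0.9486.
        Two-sided p = 2*Phi(z) = 0.342829.
Step 6: alpha = 0.05. fail to reject H0.

W+ = 30.5, W- = 14.5, W = min = 14.5, p = 0.342829, fail to reject H0.
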